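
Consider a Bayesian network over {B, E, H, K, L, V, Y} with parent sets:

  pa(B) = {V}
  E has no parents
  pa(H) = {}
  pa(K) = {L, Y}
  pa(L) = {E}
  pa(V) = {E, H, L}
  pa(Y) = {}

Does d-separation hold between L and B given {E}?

2 paths connect L and B; each must be blocked for d-separation to hold:
Path 1: L ← E → V → B
  E is a fork here and E is conditioned on, so the path is blocked at E.
Path 2: L → V → B
  V is a chain and V is not conditioned on — no node blocks this path, so it is active.
At least one path is unblocked, so d-separation fails.

No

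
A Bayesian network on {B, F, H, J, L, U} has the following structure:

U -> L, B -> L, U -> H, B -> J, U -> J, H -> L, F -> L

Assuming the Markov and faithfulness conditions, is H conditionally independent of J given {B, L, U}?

There are 4 undirected paths between H and J; checking each against the conditioning set {B, L, U}:
  1. H → L ← B → J — L:collider[open]; B:fork[blocks] ⇒ blocked
  2. H → L ← U → J — L:collider[open]; U:fork[blocks] ⇒ blocked
  3. H ← U → J — U:fork[blocks] ⇒ blocked
  4. H ← U → L ← B → J — U:fork[blocks]; L:collider[open]; B:fork[blocks] ⇒ blocked
Every path is blocked, so H and J are d-separated given {B, L, U}.

Yes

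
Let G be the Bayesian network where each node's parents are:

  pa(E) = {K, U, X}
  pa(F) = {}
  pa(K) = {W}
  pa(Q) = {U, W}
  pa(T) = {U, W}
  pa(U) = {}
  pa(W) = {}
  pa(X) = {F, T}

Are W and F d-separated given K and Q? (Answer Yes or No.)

We examine all 6 paths between W and F:
Path 1: W → K → E ← X ← F
  K is a chain here and K is conditioned on, so the path is blocked at K.
Path 2: W → K → E ← U → T → X ← F
  K is a chain here and K is conditioned on, so the path is blocked at K.
Path 3: W → Q ← U → E ← X ← F
  E is a collider here and neither E nor any of its descendants is conditioned on, so the collider stays closed — the path is blocked at E.
Path 4: W → Q ← U → T → X ← F
  X is a collider here and neither X nor any of its descendants is conditioned on, so the collider stays closed — the path is blocked at X.
Path 5: W → T → X ← F
  X is a collider here and neither X nor any of its descendants is conditioned on, so the collider stays closed — the path is blocked at X.
Path 6: W → T ← U → E ← X ← F
  T is a collider here and neither T nor any of its descendants is conditioned on, so the collider stays closed — the path is blocked at T.
Every path is blocked, so W and F are d-separated given {K, Q}.

Yes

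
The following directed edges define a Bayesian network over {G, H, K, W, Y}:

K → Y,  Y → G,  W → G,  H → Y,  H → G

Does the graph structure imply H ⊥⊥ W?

Yes

Enumerating the 2 paths from H to W and testing each for blocking by ∅:
  1. H → G ← W — G:collider[blocks] ⇒ blocked
  2. H → Y → G ← W — Y:chain[open]; G:collider[blocks] ⇒ blocked
Every path is blocked, so H and W are d-separated given ∅.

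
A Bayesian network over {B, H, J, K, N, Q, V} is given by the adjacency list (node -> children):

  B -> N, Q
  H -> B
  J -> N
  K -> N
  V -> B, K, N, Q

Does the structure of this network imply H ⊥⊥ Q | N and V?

There are 4 undirected paths between H and Q; checking each against the conditioning set {N, V}:
Path 1: H → B → Q
  B is a chain and B is not conditioned on — no node blocks this path, so it is active.
Path 2: H → B ← V → Q
  V is a fork here and V is conditioned on, so the path is blocked at V.
Path 3: H → B → N ← V → Q
  V is a fork here and V is conditioned on, so the path is blocked at V.
Path 4: H → B → N ← K ← V → Q
  V is a fork here and V is conditioned on, so the path is blocked at V.
Because an active path exists, H and Q are not d-separated.

No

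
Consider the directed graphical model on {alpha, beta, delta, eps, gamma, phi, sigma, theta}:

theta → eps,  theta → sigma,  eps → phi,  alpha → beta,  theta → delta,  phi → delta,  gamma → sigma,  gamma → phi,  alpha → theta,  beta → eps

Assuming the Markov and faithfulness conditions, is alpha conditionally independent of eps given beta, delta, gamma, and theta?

We examine all 4 paths between alpha and eps:
Path 1: alpha → beta → eps
  beta is a chain here and beta is conditioned on, so the path is blocked at beta.
Path 2: alpha → theta → eps
  theta is a chain here and theta is conditioned on, so the path is blocked at theta.
Path 3: alpha → theta → sigma ← gamma → phi ← eps
  theta is a chain here and theta is conditioned on, so the path is blocked at theta.
Path 4: alpha → theta → delta ← phi ← eps
  theta is a chain here and theta is conditioned on, so the path is blocked at theta.
Since every path is blocked, d-separation holds.

Yes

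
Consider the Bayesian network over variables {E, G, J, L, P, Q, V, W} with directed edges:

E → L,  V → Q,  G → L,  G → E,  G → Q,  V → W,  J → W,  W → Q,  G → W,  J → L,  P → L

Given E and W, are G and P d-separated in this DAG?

5 paths connect G and P; each must be blocked for d-separation to hold:
Path 1: G → L ← P
  L is a collider here and neither L nor any of its descendants is conditioned on, so the collider stays closed — the path is blocked at L.
Path 2: G → Q ← V → W ← J → L ← P
  Q is a collider here and neither Q nor any of its descendants is conditioned on, so the collider stays closed — the path is blocked at Q.
Path 3: G → Q ← W ← J → L ← P
  Q is a collider here and neither Q nor any of its descendants is conditioned on, so the collider stays closed — the path is blocked at Q.
Path 4: G → E → L ← P
  E is a chain here and E is conditioned on, so the path is blocked at E.
Path 5: G → W ← J → L ← P
  L is a collider here and neither L nor any of its descendants is conditioned on, so the collider stays closed — the path is blocked at L.
Since every path is blocked, d-separation holds.

Yes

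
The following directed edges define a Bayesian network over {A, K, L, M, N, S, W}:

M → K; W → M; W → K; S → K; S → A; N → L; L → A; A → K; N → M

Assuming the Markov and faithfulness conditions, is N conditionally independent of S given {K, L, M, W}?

Yes

There are 6 undirected paths between N and S; checking each against the conditioning set {K, L, M, W}:
Path 1: N → L → A ← S
  L is a chain here and L is conditioned on, so the path is blocked at L.
Path 2: N → L → A → K ← S
  L is a chain here and L is conditioned on, so the path is blocked at L.
Path 3: N → M ← W → K ← A ← S
  W is a fork here and W is conditioned on, so the path is blocked at W.
Path 4: N → M ← W → K ← S
  W is a fork here and W is conditioned on, so the path is blocked at W.
Path 5: N → M → K ← A ← S
  M is a chain here and M is conditioned on, so the path is blocked at M.
Path 6: N → M → K ← S
  M is a chain here and M is conditioned on, so the path is blocked at M.
All paths are blocked; N ⊥ S | {K, L, M, W} holds.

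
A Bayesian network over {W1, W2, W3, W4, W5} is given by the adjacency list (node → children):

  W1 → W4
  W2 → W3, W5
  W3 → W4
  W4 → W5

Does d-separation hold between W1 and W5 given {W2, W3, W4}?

Yes

There are 2 undirected paths between W1 and W5; checking each against the conditioning set {W2, W3, W4}:
  1. W1 → W4 ← W3 ← W2 → W5 — W4:collider[open]; W3:chain[blocks]; W2:fork[blocks] ⇒ blocked
  2. W1 → W4 → W5 — W4:chain[blocks] ⇒ blocked
Since every path is blocked, d-separation holds.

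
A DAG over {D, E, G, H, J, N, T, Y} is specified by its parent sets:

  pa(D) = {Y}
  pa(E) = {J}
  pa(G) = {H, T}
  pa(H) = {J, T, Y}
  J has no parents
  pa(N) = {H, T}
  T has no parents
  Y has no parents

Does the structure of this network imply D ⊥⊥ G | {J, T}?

3 paths connect D and G; each must be blocked for d-separation to hold:
Path 1: D ← Y → H ← T → G
  H is a collider here and neither H nor any of its descendants is conditioned on, so the collider stays closed — the path is blocked at H.
Path 2: D ← Y → H → N ← T → G
  N is a collider here and neither N nor any of its descendants is conditioned on, so the collider stays closed — the path is blocked at N.
Path 3: D ← Y → H → G
  Y is a fork and Y is not conditioned on; H is a chain and H is not conditioned on — no node blocks this path, so it is active.
Because an active path exists, D and G are not d-separated.

No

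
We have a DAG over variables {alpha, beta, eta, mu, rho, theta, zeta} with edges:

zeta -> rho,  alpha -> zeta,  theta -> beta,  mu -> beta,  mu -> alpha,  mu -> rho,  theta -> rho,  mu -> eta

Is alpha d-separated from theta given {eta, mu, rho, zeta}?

Yes

We examine all 4 paths between alpha and theta:
  1. alpha → zeta → rho ← theta — zeta:chain[blocks]; rho:collider[open] ⇒ blocked
  2. alpha → zeta → rho ← mu → beta ← theta — zeta:chain[blocks]; rho:collider[open]; mu:fork[blocks]; beta:collider[blocks] ⇒ blocked
  3. alpha ← mu → rho ← theta — mu:fork[blocks]; rho:collider[open] ⇒ blocked
  4. alpha ← mu → beta ← theta — mu:fork[blocks]; beta:collider[blocks] ⇒ blocked
Since every path is blocked, d-separation holds.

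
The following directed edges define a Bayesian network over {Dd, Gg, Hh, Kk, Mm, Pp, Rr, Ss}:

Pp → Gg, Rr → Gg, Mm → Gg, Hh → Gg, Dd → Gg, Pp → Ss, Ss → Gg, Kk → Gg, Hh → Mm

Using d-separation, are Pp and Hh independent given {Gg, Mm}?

No — Pp and Hh are not d-separated given {Gg, Mm}.

We examine all 4 paths between Pp and Hh:
  1. Pp → Ss → Gg ← Mm ← Hh — Ss:chain[open]; Gg:collider[open]; Mm:chain[blocks] ⇒ blocked
  2. Pp → Ss → Gg ← Hh — Ss:chain[open]; Gg:collider[open] ⇒ active
  3. Pp → Gg ← Mm ← Hh — Gg:collider[open]; Mm:chain[blocks] ⇒ blocked
  4. Pp → Gg ← Hh — Gg:collider[open] ⇒ active
Since the path Pp → Ss → Gg ← Hh is active, Pp and Hh are not d-separated given {Gg, Mm}.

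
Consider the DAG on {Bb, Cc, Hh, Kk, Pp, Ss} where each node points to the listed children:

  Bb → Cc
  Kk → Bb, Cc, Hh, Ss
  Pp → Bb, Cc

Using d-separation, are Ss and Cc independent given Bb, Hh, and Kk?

Yes

We examine all 3 paths between Ss and Cc:
Path 1: Ss ← Kk → Bb → Cc
  Kk is a fork here and Kk is conditioned on, so the path is blocked at Kk.
Path 2: Ss ← Kk → Bb ← Pp → Cc
  Kk is a fork here and Kk is conditioned on, so the path is blocked at Kk.
Path 3: Ss ← Kk → Cc
  Kk is a fork here and Kk is conditioned on, so the path is blocked at Kk.
Since every path is blocked, d-separation holds.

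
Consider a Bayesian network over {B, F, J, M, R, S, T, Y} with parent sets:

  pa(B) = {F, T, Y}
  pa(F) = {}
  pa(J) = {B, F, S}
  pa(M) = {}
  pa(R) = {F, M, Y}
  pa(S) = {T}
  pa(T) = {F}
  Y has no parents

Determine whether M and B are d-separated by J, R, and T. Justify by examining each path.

Enumerating the 6 paths from M to B and testing each for blocking by {J, R, T}:
Path 1: M → R ← F → J ← S ← T → B
  T is a fork here and T is conditioned on, so the path is blocked at T.
Path 2: M → R ← F → J ← B
  R is a collider and R is conditioned on, which opens it; F is a fork and F is not conditioned on; J is a collider and J is conditioned on, which opens it — no node blocks this path, so it is active.
Path 3: M → R ← F → B
  R is a collider and R is conditioned on, which opens it; F is a fork and F is not conditioned on — no node blocks this path, so it is active.
Path 4: M → R ← F → T → S → J ← B
  T is a chain here and T is conditioned on, so the path is blocked at T.
Path 5: M → R ← F → T → B
  T is a chain here and T is conditioned on, so the path is blocked at T.
Path 6: M → R ← Y → B
  R is a collider and R is conditioned on, which opens it; Y is a fork and Y is not conditioned on — no node blocks this path, so it is active.
At least one path is unblocked, so d-separation fails.

No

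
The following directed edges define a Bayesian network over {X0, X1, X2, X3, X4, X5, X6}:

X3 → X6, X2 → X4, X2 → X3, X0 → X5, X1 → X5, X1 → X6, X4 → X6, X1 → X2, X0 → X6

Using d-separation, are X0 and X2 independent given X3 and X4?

Yes

6 paths connect X0 and X2; each must be blocked for d-separation to hold:
Path 1: X0 → X6 ← X3 ← X2
  X6 is a collider here and neither X6 nor any of its descendants is conditioned on, so the collider stays closed — the path is blocked at X6.
Path 2: X0 → X6 ← X4 ← X2
  X6 is a collider here and neither X6 nor any of its descendants is conditioned on, so the collider stays closed — the path is blocked at X6.
Path 3: X0 → X6 ← X1 → X2
  X6 is a collider here and neither X6 nor any of its descendants is conditioned on, so the collider stays closed — the path is blocked at X6.
Path 4: X0 → X5 ← X1 → X2
  X5 is a collider here and neither X5 nor any of its descendants is conditioned on, so the collider stays closed — the path is blocked at X5.
Path 5: X0 → X5 ← X1 → X6 ← X3 ← X2
  X5 is a collider here and neither X5 nor any of its descendants is conditioned on, so the collider stays closed — the path is blocked at X5.
Path 6: X0 → X5 ← X1 → X6 ← X4 ← X2
  X5 is a collider here and neither X5 nor any of its descendants is conditioned on, so the collider stays closed — the path is blocked at X5.
Since every path is blocked, d-separation holds.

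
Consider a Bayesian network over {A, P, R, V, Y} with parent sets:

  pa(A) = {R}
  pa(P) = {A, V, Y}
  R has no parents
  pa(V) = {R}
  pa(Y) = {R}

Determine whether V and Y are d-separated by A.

We examine all 4 paths between V and Y:
  1. V ← R → A → P ← Y — R:fork[open]; A:chain[blocks]; P:collider[blocks] ⇒ blocked
  2. V ← R → Y — R:fork[open] ⇒ active
  3. V → P ← A ← R → Y — P:collider[blocks]; A:chain[blocks]; R:fork[open] ⇒ blocked
  4. V → P ← Y — P:collider[blocks] ⇒ blocked
At least one path is unblocked, so d-separation fails.

No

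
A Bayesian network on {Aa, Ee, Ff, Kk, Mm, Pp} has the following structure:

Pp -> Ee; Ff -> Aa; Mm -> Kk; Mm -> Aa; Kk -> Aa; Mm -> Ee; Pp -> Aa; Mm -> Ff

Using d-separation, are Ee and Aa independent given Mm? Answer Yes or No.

No

Enumerating the 4 paths from Ee to Aa and testing each for blocking by {Mm}:
Path 1: Ee ← Mm → Kk → Aa
  Mm is a fork here and Mm is conditioned on, so the path is blocked at Mm.
Path 2: Ee ← Mm → Aa
  Mm is a fork here and Mm is conditioned on, so the path is blocked at Mm.
Path 3: Ee ← Mm → Ff → Aa
  Mm is a fork here and Mm is conditioned on, so the path is blocked at Mm.
Path 4: Ee ← Pp → Aa
  Pp is a fork and Pp is not conditioned on — no node blocks this path, so it is active.
At least one path is unblocked, so d-separation fails.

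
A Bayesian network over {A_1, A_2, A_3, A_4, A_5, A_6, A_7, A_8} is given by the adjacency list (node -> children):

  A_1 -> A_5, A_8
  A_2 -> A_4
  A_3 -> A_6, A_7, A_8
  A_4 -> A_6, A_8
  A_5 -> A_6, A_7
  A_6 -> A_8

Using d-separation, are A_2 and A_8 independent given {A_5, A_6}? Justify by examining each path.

There are 6 undirected paths between A_2 and A_8; checking each against the conditioning set {A_5, A_6}:
  1. A_2 → A_4 → A_6 ← A_5 → A_7 ← A_3 → A_8 — A_4:chain[open]; A_6:collider[open]; A_5:fork[blocks]; A_7:collider[blocks]; A_3:fork[open] ⇒ blocked
  2. A_2 → A_4 → A_6 ← A_5 ← A_1 → A_8 — A_4:chain[open]; A_6:collider[open]; A_5:chain[blocks]; A_1:fork[open] ⇒ blocked
  3. A_2 → A_4 → A_6 ← A_3 → A_8 — A_4:chain[open]; A_6:collider[open]; A_3:fork[open] ⇒ active
  4. A_2 → A_4 → A_6 ← A_3 → A_7 ← A_5 ← A_1 → A_8 — A_4:chain[open]; A_6:collider[open]; A_3:fork[open]; A_7:collider[blocks]; A_5:chain[blocks]; A_1:fork[open] ⇒ blocked
  5. A_2 → A_4 → A_6 → A_8 — A_4:chain[open]; A_6:chain[blocks] ⇒ blocked
  6. A_2 → A_4 → A_8 — A_4:chain[open] ⇒ active
Since the path A_2 → A_4 → A_6 ← A_3 → A_8 is active, A_2 and A_8 are not d-separated given {A_5, A_6}.

No — A_2 and A_8 are not d-separated given {A_5, A_6}.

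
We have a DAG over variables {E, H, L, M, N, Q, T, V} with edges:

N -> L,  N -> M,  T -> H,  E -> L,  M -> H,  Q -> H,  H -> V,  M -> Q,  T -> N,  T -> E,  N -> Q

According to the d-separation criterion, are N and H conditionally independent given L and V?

6 paths connect N and H; each must be blocked for d-separation to hold:
  1. N → M → Q → H — M:chain[open]; Q:chain[open] ⇒ active
  2. N → M → H — M:chain[open] ⇒ active
  3. N → Q ← M → H — Q:collider[open]; M:fork[open] ⇒ active
  4. N → Q → H — Q:chain[open] ⇒ active
  5. N ← T → H — T:fork[open] ⇒ active
  6. N → L ← E ← T → H — L:collider[open]; E:chain[open]; T:fork[open] ⇒ active
At least one path is unblocked, so d-separation fails.

No — N and H are not d-separated given {L, V}.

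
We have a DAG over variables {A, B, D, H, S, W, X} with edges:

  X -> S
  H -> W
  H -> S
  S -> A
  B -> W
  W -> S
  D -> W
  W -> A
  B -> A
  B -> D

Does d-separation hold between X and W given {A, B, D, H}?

5 paths connect X and W; each must be blocked for d-separation to hold:
  1. X → S ← H → W — S:collider[open]; H:fork[blocks] ⇒ blocked
  2. X → S → A ← B → D → W — S:chain[open]; A:collider[open]; B:fork[blocks]; D:chain[blocks] ⇒ blocked
  3. X → S → A ← B → W — S:chain[open]; A:collider[open]; B:fork[blocks] ⇒ blocked
  4. X → S → A ← W — S:chain[open]; A:collider[open] ⇒ active
  5. X → S ← W — S:collider[open] ⇒ active
Since the path X → S → A ← W is active, X and W are not d-separated given {A, B, D, H}.

No — X and W are not d-separated given {A, B, D, H}.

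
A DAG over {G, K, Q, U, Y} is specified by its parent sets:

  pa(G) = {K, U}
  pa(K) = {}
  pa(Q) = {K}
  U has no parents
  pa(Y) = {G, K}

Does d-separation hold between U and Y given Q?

We examine all 2 paths between U and Y:
  1. U → G → Y — G:chain[open] ⇒ active
  2. U → G ← K → Y — G:collider[blocks]; K:fork[open] ⇒ blocked
Since the path U → G → Y is active, U and Y are not d-separated given {Q}.

No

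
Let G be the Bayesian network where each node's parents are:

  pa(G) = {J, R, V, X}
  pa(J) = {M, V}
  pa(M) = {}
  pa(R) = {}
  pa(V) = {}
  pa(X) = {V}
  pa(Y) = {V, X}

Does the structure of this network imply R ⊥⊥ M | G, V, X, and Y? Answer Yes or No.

No

We examine all 4 paths between R and M:
Path 1: R → G ← J ← M
  G is a collider and G is conditioned on, which opens it; J is a chain and J is not conditioned on — no node blocks this path, so it is active.
Path 2: R → G ← X → Y ← V → J ← M
  X is a fork here and X is conditioned on, so the path is blocked at X.
Path 3: R → G ← X ← V → J ← M
  X is a chain here and X is conditioned on, so the path is blocked at X.
Path 4: R → G ← V → J ← M
  V is a fork here and V is conditioned on, so the path is blocked at V.
Because an active path exists, R and M are not d-separated.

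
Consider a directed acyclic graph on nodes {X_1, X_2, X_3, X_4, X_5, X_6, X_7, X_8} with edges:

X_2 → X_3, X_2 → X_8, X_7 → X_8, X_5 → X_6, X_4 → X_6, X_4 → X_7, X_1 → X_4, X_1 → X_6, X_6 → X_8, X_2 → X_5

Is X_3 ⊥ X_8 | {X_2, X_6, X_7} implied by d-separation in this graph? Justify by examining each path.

Yes

Enumerating the 4 paths from X_3 to X_8 and testing each for blocking by {X_2, X_6, X_7}:
  1. X_3 ← X_2 → X_5 → X_6 ← X_1 → X_4 → X_7 → X_8 — X_2:fork[blocks]; X_5:chain[open]; X_6:collider[open]; X_1:fork[open]; X_4:chain[open]; X_7:chain[blocks] ⇒ blocked
  2. X_3 ← X_2 → X_5 → X_6 → X_8 — X_2:fork[blocks]; X_5:chain[open]; X_6:chain[blocks] ⇒ blocked
  3. X_3 ← X_2 → X_5 → X_6 ← X_4 → X_7 → X_8 — X_2:fork[blocks]; X_5:chain[open]; X_6:collider[open]; X_4:fork[open]; X_7:chain[blocks] ⇒ blocked
  4. X_3 ← X_2 → X_8 — X_2:fork[blocks] ⇒ blocked
All paths are blocked; X_3 ⊥ X_8 | {X_2, X_6, X_7} holds.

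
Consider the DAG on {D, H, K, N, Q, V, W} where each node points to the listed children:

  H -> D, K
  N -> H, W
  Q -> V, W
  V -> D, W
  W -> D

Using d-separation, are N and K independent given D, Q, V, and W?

No

4 paths connect N and K; each must be blocked for d-separation to hold:
Path 1: N → W ← V → D ← H → K
  V is a fork here and V is conditioned on, so the path is blocked at V.
Path 2: N → W ← Q → V → D ← H → K
  Q is a fork here and Q is conditioned on, so the path is blocked at Q.
Path 3: N → W → D ← H → K
  W is a chain here and W is conditioned on, so the path is blocked at W.
Path 4: N → H → K
  H is a chain and H is not conditioned on — no node blocks this path, so it is active.
At least one path is unblocked, so d-separation fails.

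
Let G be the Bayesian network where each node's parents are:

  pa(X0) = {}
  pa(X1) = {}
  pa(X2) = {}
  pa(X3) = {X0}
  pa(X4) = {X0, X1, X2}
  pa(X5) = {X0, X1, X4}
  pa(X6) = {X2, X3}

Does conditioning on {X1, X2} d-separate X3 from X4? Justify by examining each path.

4 paths connect X3 and X4; each must be blocked for d-separation to hold:
  1. X3 ← X0 → X4 — X0:fork[open] ⇒ active
  2. X3 ← X0 → X5 ← X4 — X0:fork[open]; X5:collider[blocks] ⇒ blocked
  3. X3 ← X0 → X5 ← X1 → X4 — X0:fork[open]; X5:collider[blocks]; X1:fork[blocks] ⇒ blocked
  4. X3 → X6 ← X2 → X4 — X6:collider[blocks]; X2:fork[blocks] ⇒ blocked
At least one path is unblocked, so d-separation fails.

No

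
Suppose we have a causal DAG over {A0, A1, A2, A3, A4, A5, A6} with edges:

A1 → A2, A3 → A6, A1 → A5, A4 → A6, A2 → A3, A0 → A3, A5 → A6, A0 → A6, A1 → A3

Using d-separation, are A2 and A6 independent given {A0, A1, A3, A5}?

We examine all 6 paths between A2 and A6:
  1. A2 ← A1 → A3 → A6 — A1:fork[blocks]; A3:chain[blocks] ⇒ blocked
  2. A2 ← A1 → A3 ← A0 → A6 — A1:fork[blocks]; A3:collider[open]; A0:fork[blocks] ⇒ blocked
  3. A2 ← A1 → A5 → A6 — A1:fork[blocks]; A5:chain[blocks] ⇒ blocked
  4. A2 → A3 ← A1 → A5 → A6 — A3:collider[open]; A1:fork[blocks]; A5:chain[blocks] ⇒ blocked
  5. A2 → A3 → A6 — A3:chain[blocks] ⇒ blocked
  6. A2 → A3 ← A0 → A6 — A3:collider[open]; A0:fork[blocks] ⇒ blocked
Since every path is blocked, d-separation holds.

Yes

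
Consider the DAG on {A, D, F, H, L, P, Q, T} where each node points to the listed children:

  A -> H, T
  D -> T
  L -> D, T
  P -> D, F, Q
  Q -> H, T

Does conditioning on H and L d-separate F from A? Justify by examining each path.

Enumerating the 6 paths from F to A and testing each for blocking by {H, L}:
  1. F ← P → D ← L → T ← A — P:fork[open]; D:collider[blocks]; L:fork[blocks]; T:collider[blocks] ⇒ blocked
  2. F ← P → D ← L → T ← Q → H ← A — P:fork[open]; D:collider[blocks]; L:fork[blocks]; T:collider[blocks]; Q:fork[open]; H:collider[open] ⇒ blocked
  3. F ← P → D → T ← A — P:fork[open]; D:chain[open]; T:collider[blocks] ⇒ blocked
  4. F ← P → D → T ← Q → H ← A — P:fork[open]; D:chain[open]; T:collider[blocks]; Q:fork[open]; H:collider[open] ⇒ blocked
  5. F ← P → Q → H ← A — P:fork[open]; Q:chain[open]; H:collider[open] ⇒ active
  6. F ← P → Q → T ← A — P:fork[open]; Q:chain[open]; T:collider[blocks] ⇒ blocked
At least one path is unblocked, so d-separation fails.

No — F and A are not d-separated given {H, L}.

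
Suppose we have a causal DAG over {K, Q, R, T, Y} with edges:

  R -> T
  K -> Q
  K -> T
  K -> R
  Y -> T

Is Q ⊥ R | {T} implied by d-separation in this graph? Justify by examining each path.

2 paths connect Q and R; each must be blocked for d-separation to hold:
Path 1: Q ← K → R
  K is a fork and K is not conditioned on — no node blocks this path, so it is active.
Path 2: Q ← K → T ← R
  K is a fork and K is not conditioned on; T is a collider and T is conditioned on, which opens it — no node blocks this path, so it is active.
Because an active path exists, Q and R are not d-separated.

No — Q and R are not d-separated given {T}.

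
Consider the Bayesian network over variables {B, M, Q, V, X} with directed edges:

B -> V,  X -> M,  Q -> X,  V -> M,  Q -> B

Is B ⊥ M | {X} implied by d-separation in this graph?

No

2 paths connect B and M; each must be blocked for d-separation to hold:
Path 1: B ← Q → X → M
  X is a chain here and X is conditioned on, so the path is blocked at X.
Path 2: B → V → M
  V is a chain and V is not conditioned on — no node blocks this path, so it is active.
At least one path is unblocked, so d-separation fails.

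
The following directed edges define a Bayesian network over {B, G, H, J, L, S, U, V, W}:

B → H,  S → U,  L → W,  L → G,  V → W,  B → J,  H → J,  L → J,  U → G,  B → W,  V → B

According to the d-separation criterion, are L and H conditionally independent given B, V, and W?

Enumerating the 6 paths from L to H and testing each for blocking by {B, V, W}:
Path 1: L → W ← V → B → J ← H
  V is a fork here and V is conditioned on, so the path is blocked at V.
Path 2: L → W ← V → B → H
  V is a fork here and V is conditioned on, so the path is blocked at V.
Path 3: L → W ← B → J ← H
  B is a fork here and B is conditioned on, so the path is blocked at B.
Path 4: L → W ← B → H
  B is a fork here and B is conditioned on, so the path is blocked at B.
Path 5: L → J ← B → H
  J is a collider here and neither J nor any of its descendants is conditioned on, so the collider stays closed — the path is blocked at J.
Path 6: L → J ← H
  J is a collider here and neither J nor any of its descendants is conditioned on, so the collider stays closed — the path is blocked at J.
Since every path is blocked, d-separation holds.

Yes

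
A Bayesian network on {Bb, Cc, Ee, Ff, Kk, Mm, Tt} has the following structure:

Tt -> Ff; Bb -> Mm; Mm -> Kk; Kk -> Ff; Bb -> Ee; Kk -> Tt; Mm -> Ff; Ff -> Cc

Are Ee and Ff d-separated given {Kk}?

No

We examine all 3 paths between Ee and Ff:
Path 1: Ee ← Bb → Mm → Ff
  Bb is a fork and Bb is not conditioned on; Mm is a chain and Mm is not conditioned on — no node blocks this path, so it is active.
Path 2: Ee ← Bb → Mm → Kk → Ff
  Kk is a chain here and Kk is conditioned on, so the path is blocked at Kk.
Path 3: Ee ← Bb → Mm → Kk → Tt → Ff
  Kk is a chain here and Kk is conditioned on, so the path is blocked at Kk.
Since the path Ee ← Bb → Mm → Ff is active, Ee and Ff are not d-separated given {Kk}.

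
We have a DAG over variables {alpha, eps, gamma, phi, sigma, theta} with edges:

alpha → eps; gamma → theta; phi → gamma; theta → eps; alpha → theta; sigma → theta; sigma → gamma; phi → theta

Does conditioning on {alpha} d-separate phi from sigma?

Yes

4 paths connect phi and sigma; each must be blocked for d-separation to hold:
Path 1: phi → theta ← sigma
  theta is a collider here and neither theta nor any of its descendants is conditioned on, so the collider stays closed — the path is blocked at theta.
Path 2: phi → theta ← gamma ← sigma
  theta is a collider here and neither theta nor any of its descendants is conditioned on, so the collider stays closed — the path is blocked at theta.
Path 3: phi → gamma ← sigma
  gamma is a collider here and neither gamma nor any of its descendants is conditioned on, so the collider stays closed — the path is blocked at gamma.
Path 4: phi → gamma → theta ← sigma
  theta is a collider here and neither theta nor any of its descendants is conditioned on, so the collider stays closed — the path is blocked at theta.
Every path is blocked, so phi and sigma are d-separated given {alpha}.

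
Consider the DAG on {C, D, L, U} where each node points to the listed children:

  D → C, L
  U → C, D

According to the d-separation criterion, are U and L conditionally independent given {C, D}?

Yes

We examine all 2 paths between U and L:
Path 1: U → C ← D → L
  D is a fork here and D is conditioned on, so the path is blocked at D.
Path 2: U → D → L
  D is a chain here and D is conditioned on, so the path is blocked at D.
All paths are blocked; U ⊥ L | {C, D} holds.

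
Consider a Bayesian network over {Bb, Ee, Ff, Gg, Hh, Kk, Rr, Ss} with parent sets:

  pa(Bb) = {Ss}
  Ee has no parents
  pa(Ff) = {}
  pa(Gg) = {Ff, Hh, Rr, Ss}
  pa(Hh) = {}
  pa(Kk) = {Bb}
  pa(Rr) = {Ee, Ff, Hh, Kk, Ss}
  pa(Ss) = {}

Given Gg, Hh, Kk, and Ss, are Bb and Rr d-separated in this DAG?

Yes

5 paths connect Bb and Rr; each must be blocked for d-separation to hold:
Path 1: Bb ← Ss → Rr
  Ss is a fork here and Ss is conditioned on, so the path is blocked at Ss.
Path 2: Bb ← Ss → Gg ← Hh → Rr
  Ss is a fork here and Ss is conditioned on, so the path is blocked at Ss.
Path 3: Bb ← Ss → Gg ← Rr
  Ss is a fork here and Ss is conditioned on, so the path is blocked at Ss.
Path 4: Bb ← Ss → Gg ← Ff → Rr
  Ss is a fork here and Ss is conditioned on, so the path is blocked at Ss.
Path 5: Bb → Kk → Rr
  Kk is a chain here and Kk is conditioned on, so the path is blocked at Kk.
Every path is blocked, so Bb and Rr are d-separated given {Gg, Hh, Kk, Ss}.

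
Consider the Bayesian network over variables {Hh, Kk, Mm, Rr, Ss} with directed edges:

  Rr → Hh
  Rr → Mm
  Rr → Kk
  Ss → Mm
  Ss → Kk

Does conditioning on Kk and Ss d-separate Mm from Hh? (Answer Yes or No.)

No

2 paths connect Mm and Hh; each must be blocked for d-separation to hold:
Path 1: Mm ← Rr → Hh
  Rr is a fork and Rr is not conditioned on — no node blocks this path, so it is active.
Path 2: Mm ← Ss → Kk ← Rr → Hh
  Ss is a fork here and Ss is conditioned on, so the path is blocked at Ss.
Since the path Mm ← Rr → Hh is active, Mm and Hh are not d-separated given {Kk, Ss}.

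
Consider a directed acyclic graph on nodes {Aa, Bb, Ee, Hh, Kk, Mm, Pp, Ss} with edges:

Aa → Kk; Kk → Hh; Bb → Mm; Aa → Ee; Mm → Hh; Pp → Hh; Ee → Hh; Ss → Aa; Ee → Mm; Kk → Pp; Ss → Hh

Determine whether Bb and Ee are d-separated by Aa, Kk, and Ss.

Yes

Enumerating the 5 paths from Bb to Ee and testing each for blocking by {Aa, Kk, Ss}:
Path 1: Bb → Mm → Hh ← Kk ← Aa → Ee
  Hh is a collider here and neither Hh nor any of its descendants is conditioned on, so the collider stays closed — the path is blocked at Hh.
Path 2: Bb → Mm → Hh ← Pp ← Kk ← Aa → Ee
  Hh is a collider here and neither Hh nor any of its descendants is conditioned on, so the collider stays closed — the path is blocked at Hh.
Path 3: Bb → Mm → Hh ← Ee
  Hh is a collider here and neither Hh nor any of its descendants is conditioned on, so the collider stays closed — the path is blocked at Hh.
Path 4: Bb → Mm → Hh ← Ss → Aa → Ee
  Hh is a collider here and neither Hh nor any of its descendants is conditioned on, so the collider stays closed — the path is blocked at Hh.
Path 5: Bb → Mm ← Ee
  Mm is a collider here and neither Mm nor any of its descendants is conditioned on, so the collider stays closed — the path is blocked at Mm.
All paths are blocked; Bb ⊥ Ee | {Aa, Kk, Ss} holds.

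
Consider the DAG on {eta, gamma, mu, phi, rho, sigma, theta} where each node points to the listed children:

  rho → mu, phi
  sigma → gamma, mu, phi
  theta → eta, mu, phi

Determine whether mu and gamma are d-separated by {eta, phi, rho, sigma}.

There are 3 undirected paths between mu and gamma; checking each against the conditioning set {eta, phi, rho, sigma}:
Path 1: mu ← rho → phi ← sigma → gamma
  rho is a fork here and rho is conditioned on, so the path is blocked at rho.
Path 2: mu ← theta → phi ← sigma → gamma
  sigma is a fork here and sigma is conditioned on, so the path is blocked at sigma.
Path 3: mu ← sigma → gamma
  sigma is a fork here and sigma is conditioned on, so the path is blocked at sigma.
Every path is blocked, so mu and gamma are d-separated given {eta, phi, rho, sigma}.

Yes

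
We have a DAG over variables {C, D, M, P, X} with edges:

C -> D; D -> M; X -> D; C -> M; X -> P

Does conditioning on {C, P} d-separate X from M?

Enumerating the 2 paths from X to M and testing each for blocking by {C, P}:
Path 1: X → D → M
  D is a chain and D is not conditioned on — no node blocks this path, so it is active.
Path 2: X → D ← C → M
  D is a collider here and neither D nor any of its descendants is conditioned on, so the collider stays closed — the path is blocked at D.
At least one path is unblocked, so d-separation fails.

No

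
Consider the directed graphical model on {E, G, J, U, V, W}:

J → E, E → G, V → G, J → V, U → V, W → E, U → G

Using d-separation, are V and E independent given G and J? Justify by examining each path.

No

Enumerating the 3 paths from V to E and testing each for blocking by {G, J}:
  1. V ← J → E — J:fork[blocks] ⇒ blocked
  2. V → G ← E — G:collider[open] ⇒ active
  3. V ← U → G ← E — U:fork[open]; G:collider[open] ⇒ active
Because an active path exists, V and E are not d-separated.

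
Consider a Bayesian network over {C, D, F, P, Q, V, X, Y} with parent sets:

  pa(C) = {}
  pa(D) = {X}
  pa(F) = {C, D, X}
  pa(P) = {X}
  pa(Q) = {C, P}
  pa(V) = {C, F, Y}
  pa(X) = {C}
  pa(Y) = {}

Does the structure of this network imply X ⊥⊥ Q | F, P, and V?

Enumerating the 6 paths from X to Q and testing each for blocking by {F, P, V}:
  1. X ← C → Q — C:fork[open] ⇒ active
  2. X → P → Q — P:chain[blocks] ⇒ blocked
  3. X → D → F ← C → Q — D:chain[open]; F:collider[open]; C:fork[open] ⇒ active
  4. X → D → F → V ← C → Q — D:chain[open]; F:chain[blocks]; V:collider[open]; C:fork[open] ⇒ blocked
  5. X → F ← C → Q — F:collider[open]; C:fork[open] ⇒ active
  6. X → F → V ← C → Q — F:chain[blocks]; V:collider[open]; C:fork[open] ⇒ blocked
Since the path X ← C → Q is active, X and Q are not d-separated given {F, P, V}.

No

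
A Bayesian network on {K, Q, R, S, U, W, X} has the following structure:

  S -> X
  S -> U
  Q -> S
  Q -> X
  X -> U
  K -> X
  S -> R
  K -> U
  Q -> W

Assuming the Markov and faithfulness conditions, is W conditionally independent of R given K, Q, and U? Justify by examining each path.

4 paths connect W and R; each must be blocked for d-separation to hold:
  1. W ← Q → S → R — Q:fork[blocks]; S:chain[open] ⇒ blocked
  2. W ← Q → X ← S → R — Q:fork[blocks]; X:collider[open]; S:fork[open] ⇒ blocked
  3. W ← Q → X ← K → U ← S → R — Q:fork[blocks]; X:collider[open]; K:fork[blocks]; U:collider[open]; S:fork[open] ⇒ blocked
  4. W ← Q → X → U ← S → R — Q:fork[blocks]; X:chain[open]; U:collider[open]; S:fork[open] ⇒ blocked
Every path is blocked, so W and R are d-separated given {K, Q, U}.

Yes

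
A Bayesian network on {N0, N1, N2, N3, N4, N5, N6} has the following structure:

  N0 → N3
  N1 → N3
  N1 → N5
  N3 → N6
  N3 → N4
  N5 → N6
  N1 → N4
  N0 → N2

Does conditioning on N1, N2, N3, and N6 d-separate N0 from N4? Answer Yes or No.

Yes

3 paths connect N0 and N4; each must be blocked for d-separation to hold:
Path 1: N0 → N3 → N6 ← N5 ← N1 → N4
  N3 is a chain here and N3 is conditioned on, so the path is blocked at N3.
Path 2: N0 → N3 → N4
  N3 is a chain here and N3 is conditioned on, so the path is blocked at N3.
Path 3: N0 → N3 ← N1 → N4
  N1 is a fork here and N1 is conditioned on, so the path is blocked at N1.
Every path is blocked, so N0 and N4 are d-separated given {N1, N2, N3, N6}.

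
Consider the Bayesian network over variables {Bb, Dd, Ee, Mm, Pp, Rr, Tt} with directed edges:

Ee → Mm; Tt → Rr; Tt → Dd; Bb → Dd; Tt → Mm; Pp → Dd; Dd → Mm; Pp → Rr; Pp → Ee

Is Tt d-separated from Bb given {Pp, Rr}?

Enumerating the 5 paths from Tt to Bb and testing each for blocking by {Pp, Rr}:
Path 1: Tt → Dd ← Bb
  Dd is a collider here and neither Dd nor any of its descendants is conditioned on, so the collider stays closed — the path is blocked at Dd.
Path 2: Tt → Rr ← Pp → Dd ← Bb
  Pp is a fork here and Pp is conditioned on, so the path is blocked at Pp.
Path 3: Tt → Rr ← Pp → Ee → Mm ← Dd ← Bb
  Pp is a fork here and Pp is conditioned on, so the path is blocked at Pp.
Path 4: Tt → Mm ← Dd ← Bb
  Mm is a collider here and neither Mm nor any of its descendants is conditioned on, so the collider stays closed — the path is blocked at Mm.
Path 5: Tt → Mm ← Ee ← Pp → Dd ← Bb
  Mm is a collider here and neither Mm nor any of its descendants is conditioned on, so the collider stays closed — the path is blocked at Mm.
Since every path is blocked, d-separation holds.

Yes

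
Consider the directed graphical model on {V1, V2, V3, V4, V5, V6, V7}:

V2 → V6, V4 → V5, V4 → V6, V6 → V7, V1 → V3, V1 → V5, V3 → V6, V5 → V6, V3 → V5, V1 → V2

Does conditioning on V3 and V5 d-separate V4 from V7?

No

6 paths connect V4 and V7; each must be blocked for d-separation to hold:
  1. V4 → V5 → V6 → V7 — V5:chain[blocks]; V6:chain[open] ⇒ blocked
  2. V4 → V5 ← V3 → V6 → V7 — V5:collider[open]; V3:fork[blocks]; V6:chain[open] ⇒ blocked
  3. V4 → V5 ← V3 ← V1 → V2 → V6 → V7 — V5:collider[open]; V3:chain[blocks]; V1:fork[open]; V2:chain[open]; V6:chain[open] ⇒ blocked
  4. V4 → V5 ← V1 → V2 → V6 → V7 — V5:collider[open]; V1:fork[open]; V2:chain[open]; V6:chain[open] ⇒ active
  5. V4 → V5 ← V1 → V3 → V6 → V7 — V5:collider[open]; V1:fork[open]; V3:chain[blocks]; V6:chain[open] ⇒ blocked
  6. V4 → V6 → V7 — V6:chain[open] ⇒ active
Because an active path exists, V4 and V7 are not d-separated.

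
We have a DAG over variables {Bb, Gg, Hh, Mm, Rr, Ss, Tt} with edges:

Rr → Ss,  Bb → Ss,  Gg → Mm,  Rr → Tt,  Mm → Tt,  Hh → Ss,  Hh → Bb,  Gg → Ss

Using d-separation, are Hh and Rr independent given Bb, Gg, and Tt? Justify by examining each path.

Yes — Hh and Rr are d-separated given {Bb, Gg, Tt}.

There are 4 undirected paths between Hh and Rr; checking each against the conditioning set {Bb, Gg, Tt}:
Path 1: Hh → Ss ← Gg → Mm → Tt ← Rr
  Ss is a collider here and neither Ss nor any of its descendants is conditioned on, so the collider stays closed — the path is blocked at Ss.
Path 2: Hh → Ss ← Rr
  Ss is a collider here and neither Ss nor any of its descendants is conditioned on, so the collider stays closed — the path is blocked at Ss.
Path 3: Hh → Bb → Ss ← Gg → Mm → Tt ← Rr
  Bb is a chain here and Bb is conditioned on, so the path is blocked at Bb.
Path 4: Hh → Bb → Ss ← Rr
  Bb is a chain here and Bb is conditioned on, so the path is blocked at Bb.
Every path is blocked, so Hh and Rr are d-separated given {Bb, Gg, Tt}.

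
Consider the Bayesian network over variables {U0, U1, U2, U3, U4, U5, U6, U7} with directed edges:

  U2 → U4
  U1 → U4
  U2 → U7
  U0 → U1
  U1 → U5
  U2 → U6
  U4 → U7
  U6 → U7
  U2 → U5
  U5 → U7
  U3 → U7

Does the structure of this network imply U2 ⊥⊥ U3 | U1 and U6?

Yes

6 paths connect U2 and U3; each must be blocked for d-separation to hold:
Path 1: U2 → U5 ← U1 → U4 → U7 ← U3
  U5 is a collider here and neither U5 nor any of its descendants is conditioned on, so the collider stays closed — the path is blocked at U5.
Path 2: U2 → U5 → U7 ← U3
  U7 is a collider here and neither U7 nor any of its descendants is conditioned on, so the collider stays closed — the path is blocked at U7.
Path 3: U2 → U4 ← U1 → U5 → U7 ← U3
  U4 is a collider here and neither U4 nor any of its descendants is conditioned on, so the collider stays closed — the path is blocked at U4.
Path 4: U2 → U4 → U7 ← U3
  U7 is a collider here and neither U7 nor any of its descendants is conditioned on, so the collider stays closed — the path is blocked at U7.
Path 5: U2 → U6 → U7 ← U3
  U6 is a chain here and U6 is conditioned on, so the path is blocked at U6.
Path 6: U2 → U7 ← U3
  U7 is a collider here and neither U7 nor any of its descendants is conditioned on, so the collider stays closed — the path is blocked at U7.
All paths are blocked; U2 ⊥ U3 | {U1, U6} holds.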